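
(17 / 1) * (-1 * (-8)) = 136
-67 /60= -1.12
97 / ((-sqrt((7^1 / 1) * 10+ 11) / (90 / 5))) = -194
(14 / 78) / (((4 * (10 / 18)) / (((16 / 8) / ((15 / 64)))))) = 224 / 325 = 0.69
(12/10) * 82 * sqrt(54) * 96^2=13602816 * sqrt(6)/5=6663991.65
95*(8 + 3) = 1045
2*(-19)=-38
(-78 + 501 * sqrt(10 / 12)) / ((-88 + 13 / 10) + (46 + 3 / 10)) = -9.39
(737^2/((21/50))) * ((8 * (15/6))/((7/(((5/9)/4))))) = 678961250/1323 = 513198.22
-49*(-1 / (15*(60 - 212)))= -49 / 2280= -0.02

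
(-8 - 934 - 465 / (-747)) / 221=-18031 / 4233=-4.26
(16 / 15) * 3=16 / 5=3.20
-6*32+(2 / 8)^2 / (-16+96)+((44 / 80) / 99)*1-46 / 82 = -192.55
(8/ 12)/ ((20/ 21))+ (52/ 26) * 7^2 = 987/ 10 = 98.70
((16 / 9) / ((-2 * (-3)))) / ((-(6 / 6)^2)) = -8 / 27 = -0.30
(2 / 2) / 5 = 1 / 5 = 0.20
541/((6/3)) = 541/2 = 270.50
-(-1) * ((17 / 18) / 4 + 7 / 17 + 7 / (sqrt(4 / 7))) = 9.91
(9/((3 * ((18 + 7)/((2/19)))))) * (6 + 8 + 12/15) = 444/2375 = 0.19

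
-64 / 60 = -16 / 15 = -1.07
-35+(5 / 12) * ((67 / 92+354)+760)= 158045 / 368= 429.47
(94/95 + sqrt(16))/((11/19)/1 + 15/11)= 2.57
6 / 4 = 3 / 2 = 1.50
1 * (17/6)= 17/6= 2.83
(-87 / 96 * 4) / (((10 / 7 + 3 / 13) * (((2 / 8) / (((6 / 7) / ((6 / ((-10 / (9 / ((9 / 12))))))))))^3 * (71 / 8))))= 377000 / 14183883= 0.03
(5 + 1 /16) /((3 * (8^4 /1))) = 27 /65536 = 0.00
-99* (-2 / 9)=22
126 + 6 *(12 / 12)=132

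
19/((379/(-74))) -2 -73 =-29831/379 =-78.71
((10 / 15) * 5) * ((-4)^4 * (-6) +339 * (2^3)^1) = 3920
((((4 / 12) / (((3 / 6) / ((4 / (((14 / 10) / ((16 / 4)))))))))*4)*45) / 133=9600 / 931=10.31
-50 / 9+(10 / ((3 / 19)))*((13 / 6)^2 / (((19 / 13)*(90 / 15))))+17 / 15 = 47761 / 1620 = 29.48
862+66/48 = 863.38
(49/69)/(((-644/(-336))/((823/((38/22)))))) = 1774388/10051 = 176.54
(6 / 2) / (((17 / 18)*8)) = 27 / 68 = 0.40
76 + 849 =925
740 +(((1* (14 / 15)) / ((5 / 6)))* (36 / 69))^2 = 244775396 / 330625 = 740.34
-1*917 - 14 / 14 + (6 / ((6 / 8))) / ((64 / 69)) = -7275 / 8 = -909.38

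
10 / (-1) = -10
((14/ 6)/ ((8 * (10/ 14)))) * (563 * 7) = 193109/ 120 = 1609.24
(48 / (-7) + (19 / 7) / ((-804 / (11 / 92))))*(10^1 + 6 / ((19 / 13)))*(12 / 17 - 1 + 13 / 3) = -52245617 / 133722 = -390.70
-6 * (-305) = 1830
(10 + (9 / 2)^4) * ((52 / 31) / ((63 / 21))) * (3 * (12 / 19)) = 445.02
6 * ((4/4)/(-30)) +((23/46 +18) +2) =203/10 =20.30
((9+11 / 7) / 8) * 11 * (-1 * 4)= -407 / 7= -58.14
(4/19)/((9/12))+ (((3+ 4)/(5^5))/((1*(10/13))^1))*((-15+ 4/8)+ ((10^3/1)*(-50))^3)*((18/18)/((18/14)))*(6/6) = -1008583333332450329/3562500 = -283111111110.86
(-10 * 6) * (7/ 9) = -140/ 3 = -46.67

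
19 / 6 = 3.17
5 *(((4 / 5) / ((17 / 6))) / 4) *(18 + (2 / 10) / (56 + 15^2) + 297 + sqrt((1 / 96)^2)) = 111.18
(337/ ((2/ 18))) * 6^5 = 23584608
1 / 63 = 0.02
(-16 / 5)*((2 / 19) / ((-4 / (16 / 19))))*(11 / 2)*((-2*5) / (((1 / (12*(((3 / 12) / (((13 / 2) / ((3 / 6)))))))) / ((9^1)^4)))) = -27713664 / 4693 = -5905.32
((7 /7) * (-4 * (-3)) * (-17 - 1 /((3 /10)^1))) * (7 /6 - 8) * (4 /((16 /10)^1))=12505 /3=4168.33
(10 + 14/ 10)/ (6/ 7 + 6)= 133/ 80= 1.66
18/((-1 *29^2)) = -18/841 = -0.02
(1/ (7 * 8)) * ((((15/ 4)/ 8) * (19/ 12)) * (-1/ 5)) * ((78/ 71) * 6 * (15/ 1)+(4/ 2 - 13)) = -118541/ 508928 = -0.23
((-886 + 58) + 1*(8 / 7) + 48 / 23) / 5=-132788 / 805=-164.95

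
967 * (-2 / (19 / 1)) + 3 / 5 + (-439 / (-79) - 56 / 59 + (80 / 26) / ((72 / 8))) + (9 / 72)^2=-319045532249 / 3315648960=-96.22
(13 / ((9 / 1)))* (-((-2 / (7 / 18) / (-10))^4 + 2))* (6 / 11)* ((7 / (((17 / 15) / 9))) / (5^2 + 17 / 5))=-363428442 / 113850275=-3.19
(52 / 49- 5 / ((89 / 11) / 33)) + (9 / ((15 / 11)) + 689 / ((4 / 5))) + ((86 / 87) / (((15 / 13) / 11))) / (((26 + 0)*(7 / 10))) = 19327806517 / 22764420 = 849.04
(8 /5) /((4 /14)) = 28 /5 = 5.60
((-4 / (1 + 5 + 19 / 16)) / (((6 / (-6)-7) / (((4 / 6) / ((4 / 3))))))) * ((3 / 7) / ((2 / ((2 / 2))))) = 6 / 805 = 0.01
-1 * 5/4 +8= 27/4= 6.75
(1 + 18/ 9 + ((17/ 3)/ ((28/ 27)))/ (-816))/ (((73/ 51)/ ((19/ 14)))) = 1299429/ 457856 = 2.84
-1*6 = -6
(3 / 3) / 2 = 1 / 2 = 0.50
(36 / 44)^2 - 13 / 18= -115 / 2178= -0.05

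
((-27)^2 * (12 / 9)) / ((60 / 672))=54432 / 5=10886.40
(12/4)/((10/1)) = 3/10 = 0.30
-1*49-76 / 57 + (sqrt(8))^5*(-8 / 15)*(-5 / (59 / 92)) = -151 / 3 + 94208*sqrt(2) / 177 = 702.38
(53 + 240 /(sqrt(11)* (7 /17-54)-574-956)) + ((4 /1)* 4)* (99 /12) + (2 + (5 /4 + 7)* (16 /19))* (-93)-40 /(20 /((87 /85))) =-699851396563189 /1077836414935 + 3716880* sqrt(11) /667390969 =-649.29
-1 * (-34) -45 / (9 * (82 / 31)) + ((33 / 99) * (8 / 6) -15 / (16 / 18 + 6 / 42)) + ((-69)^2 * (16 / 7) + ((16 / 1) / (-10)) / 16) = 1830089323 / 167895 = 10900.20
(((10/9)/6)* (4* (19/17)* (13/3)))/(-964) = -1235/331857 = -0.00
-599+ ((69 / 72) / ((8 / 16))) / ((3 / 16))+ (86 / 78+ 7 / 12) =-274759 / 468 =-587.09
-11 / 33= -0.33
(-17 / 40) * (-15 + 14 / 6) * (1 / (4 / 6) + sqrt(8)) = 323 / 40 + 323 * sqrt(2) / 30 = 23.30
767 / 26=59 / 2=29.50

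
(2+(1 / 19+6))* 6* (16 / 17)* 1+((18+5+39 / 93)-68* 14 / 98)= 243994 / 4123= 59.18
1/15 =0.07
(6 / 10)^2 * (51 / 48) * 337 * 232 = 1495269 / 50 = 29905.38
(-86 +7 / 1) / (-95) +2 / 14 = 648 / 665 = 0.97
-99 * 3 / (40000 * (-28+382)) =-99 / 4720000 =-0.00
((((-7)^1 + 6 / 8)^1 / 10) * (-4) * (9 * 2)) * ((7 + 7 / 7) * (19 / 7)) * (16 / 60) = 260.57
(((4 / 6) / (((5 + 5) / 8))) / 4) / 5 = 2 / 75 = 0.03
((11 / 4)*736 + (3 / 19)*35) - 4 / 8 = 77103 / 38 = 2029.03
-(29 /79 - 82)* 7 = 571.43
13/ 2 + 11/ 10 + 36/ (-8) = 31/ 10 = 3.10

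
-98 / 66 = -1.48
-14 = -14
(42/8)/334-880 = -1175659/1336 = -879.98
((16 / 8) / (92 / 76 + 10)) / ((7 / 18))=0.46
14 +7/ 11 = 161/ 11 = 14.64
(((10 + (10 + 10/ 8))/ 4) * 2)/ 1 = 10.62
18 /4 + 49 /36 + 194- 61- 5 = 4819 /36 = 133.86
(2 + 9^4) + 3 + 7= 6573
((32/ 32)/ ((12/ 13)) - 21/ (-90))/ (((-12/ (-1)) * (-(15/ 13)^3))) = -173563/ 2430000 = -0.07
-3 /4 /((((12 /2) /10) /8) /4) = -40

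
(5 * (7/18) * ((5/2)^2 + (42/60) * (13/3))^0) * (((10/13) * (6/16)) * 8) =175/39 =4.49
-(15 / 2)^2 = -225 / 4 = -56.25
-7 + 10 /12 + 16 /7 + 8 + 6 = 425 /42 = 10.12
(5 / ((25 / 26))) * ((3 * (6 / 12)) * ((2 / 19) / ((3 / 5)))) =26 / 19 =1.37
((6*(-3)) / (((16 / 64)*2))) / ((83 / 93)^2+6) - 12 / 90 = -4788026 / 881745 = -5.43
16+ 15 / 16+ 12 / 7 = 2089 / 112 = 18.65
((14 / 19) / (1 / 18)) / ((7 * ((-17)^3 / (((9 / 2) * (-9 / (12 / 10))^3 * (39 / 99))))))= 1184625 / 4107268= 0.29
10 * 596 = 5960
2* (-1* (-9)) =18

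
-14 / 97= -0.14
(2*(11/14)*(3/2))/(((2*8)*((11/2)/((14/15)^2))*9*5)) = 7/13500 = 0.00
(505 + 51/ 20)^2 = 103042801/ 400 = 257607.00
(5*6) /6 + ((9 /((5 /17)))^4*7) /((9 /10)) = 852415951 /125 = 6819327.61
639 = 639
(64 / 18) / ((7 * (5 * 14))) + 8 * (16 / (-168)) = -1664 / 2205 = -0.75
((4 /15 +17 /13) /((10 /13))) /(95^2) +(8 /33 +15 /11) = 7973209 /4963750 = 1.61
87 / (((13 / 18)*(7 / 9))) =14094 / 91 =154.88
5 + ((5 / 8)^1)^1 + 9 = 117 / 8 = 14.62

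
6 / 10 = 3 / 5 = 0.60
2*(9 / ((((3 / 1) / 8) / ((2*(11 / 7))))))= 1056 / 7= 150.86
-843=-843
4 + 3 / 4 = 19 / 4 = 4.75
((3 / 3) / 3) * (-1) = -1 / 3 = -0.33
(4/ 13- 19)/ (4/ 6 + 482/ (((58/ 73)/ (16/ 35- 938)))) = 739935/ 22514544988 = 0.00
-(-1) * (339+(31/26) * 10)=4562/13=350.92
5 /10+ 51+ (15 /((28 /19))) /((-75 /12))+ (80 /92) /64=642519 /12880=49.89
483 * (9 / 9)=483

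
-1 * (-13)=13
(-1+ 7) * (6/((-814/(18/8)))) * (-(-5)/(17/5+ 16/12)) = -6075/57794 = -0.11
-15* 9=-135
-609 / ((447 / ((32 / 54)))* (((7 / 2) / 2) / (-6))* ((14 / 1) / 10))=18560 / 9387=1.98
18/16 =9/8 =1.12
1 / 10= 0.10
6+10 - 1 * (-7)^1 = 23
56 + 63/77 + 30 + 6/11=961/11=87.36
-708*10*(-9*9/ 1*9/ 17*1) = 5161320/ 17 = 303607.06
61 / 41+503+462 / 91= 271598 / 533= 509.56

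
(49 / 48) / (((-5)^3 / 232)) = -1421 / 750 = -1.89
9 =9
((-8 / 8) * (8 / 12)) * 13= -8.67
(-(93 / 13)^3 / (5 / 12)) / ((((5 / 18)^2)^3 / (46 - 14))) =-10505460656627712 / 171640625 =-61206143.11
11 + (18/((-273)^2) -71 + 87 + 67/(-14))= 22.21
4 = 4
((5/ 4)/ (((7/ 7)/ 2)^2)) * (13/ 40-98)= -3907/ 8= -488.38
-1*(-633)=633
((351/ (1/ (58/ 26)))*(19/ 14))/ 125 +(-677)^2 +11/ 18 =3609412634/ 7875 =458338.11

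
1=1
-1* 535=-535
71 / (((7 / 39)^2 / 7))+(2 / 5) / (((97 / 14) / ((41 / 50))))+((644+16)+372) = 1396985893 / 84875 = 16459.33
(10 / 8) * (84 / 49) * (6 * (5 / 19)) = 450 / 133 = 3.38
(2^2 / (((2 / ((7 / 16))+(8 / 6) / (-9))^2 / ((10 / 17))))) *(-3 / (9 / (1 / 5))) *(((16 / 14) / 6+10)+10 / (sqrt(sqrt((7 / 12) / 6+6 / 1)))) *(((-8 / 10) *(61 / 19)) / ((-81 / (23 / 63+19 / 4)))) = -8413303 / 634903335 -550403 *sqrt(3) *878^(3 / 4) / 18581504271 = -0.02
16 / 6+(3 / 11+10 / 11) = 127 / 33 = 3.85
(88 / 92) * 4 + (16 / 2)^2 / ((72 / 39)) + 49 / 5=16661 / 345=48.29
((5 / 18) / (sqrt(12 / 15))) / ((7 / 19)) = 95 * sqrt(5) / 252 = 0.84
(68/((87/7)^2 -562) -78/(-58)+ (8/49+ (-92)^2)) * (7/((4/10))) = 1201060455655/8107414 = 148143.47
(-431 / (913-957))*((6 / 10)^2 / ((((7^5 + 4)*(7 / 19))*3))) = 24567 / 129444700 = 0.00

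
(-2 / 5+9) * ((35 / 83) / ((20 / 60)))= 903 / 83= 10.88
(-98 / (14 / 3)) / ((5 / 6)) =-126 / 5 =-25.20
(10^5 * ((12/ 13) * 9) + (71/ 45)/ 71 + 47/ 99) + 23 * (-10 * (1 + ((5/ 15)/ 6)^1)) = 5344440923/ 6435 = 830526.95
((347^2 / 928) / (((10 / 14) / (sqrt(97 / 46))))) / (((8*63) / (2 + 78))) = 120409*sqrt(4462) / 192096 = 41.87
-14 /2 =-7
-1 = -1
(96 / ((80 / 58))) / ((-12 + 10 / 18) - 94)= -3132 / 4745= -0.66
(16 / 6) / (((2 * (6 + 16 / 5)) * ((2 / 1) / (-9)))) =-15 / 23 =-0.65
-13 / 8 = -1.62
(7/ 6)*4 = 14/ 3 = 4.67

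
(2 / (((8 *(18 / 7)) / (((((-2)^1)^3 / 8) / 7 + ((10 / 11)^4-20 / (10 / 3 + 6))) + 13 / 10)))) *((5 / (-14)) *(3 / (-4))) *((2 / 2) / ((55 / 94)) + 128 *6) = -6566617243 / 1082262720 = -6.07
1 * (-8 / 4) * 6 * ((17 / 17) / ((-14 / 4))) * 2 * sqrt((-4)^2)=192 / 7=27.43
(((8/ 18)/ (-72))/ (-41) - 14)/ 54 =-92987/ 358668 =-0.26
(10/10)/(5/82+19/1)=82/1563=0.05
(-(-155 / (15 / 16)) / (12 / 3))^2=15376 / 9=1708.44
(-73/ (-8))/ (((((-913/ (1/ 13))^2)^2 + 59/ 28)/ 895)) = 457345/ 1111333859447387694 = 0.00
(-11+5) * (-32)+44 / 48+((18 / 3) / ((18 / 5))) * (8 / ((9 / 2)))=21155 / 108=195.88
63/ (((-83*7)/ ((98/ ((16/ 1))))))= -441/ 664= -0.66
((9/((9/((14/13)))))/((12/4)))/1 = 14/39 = 0.36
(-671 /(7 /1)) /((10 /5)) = -671 /14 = -47.93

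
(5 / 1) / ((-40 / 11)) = -11 / 8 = -1.38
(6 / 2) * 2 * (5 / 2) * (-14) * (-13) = 2730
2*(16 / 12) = 8 / 3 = 2.67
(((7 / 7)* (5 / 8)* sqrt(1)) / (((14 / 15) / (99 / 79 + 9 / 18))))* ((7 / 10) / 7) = 4155 / 35392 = 0.12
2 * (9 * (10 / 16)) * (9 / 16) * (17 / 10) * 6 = 4131 / 64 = 64.55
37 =37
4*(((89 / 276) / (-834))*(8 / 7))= -356 / 201411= -0.00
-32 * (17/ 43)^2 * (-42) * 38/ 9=4919936/ 5547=886.95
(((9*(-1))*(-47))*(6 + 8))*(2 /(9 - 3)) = 1974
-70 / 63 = -10 / 9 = -1.11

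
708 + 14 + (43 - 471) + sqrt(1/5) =sqrt(5)/5 + 294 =294.45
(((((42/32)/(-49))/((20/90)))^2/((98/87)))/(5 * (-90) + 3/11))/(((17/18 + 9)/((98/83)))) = -2092959/614635753984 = -0.00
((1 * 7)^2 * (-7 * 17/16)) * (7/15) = -40817/240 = -170.07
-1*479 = -479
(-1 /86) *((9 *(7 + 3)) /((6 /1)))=-15 /86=-0.17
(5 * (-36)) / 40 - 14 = -37 / 2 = -18.50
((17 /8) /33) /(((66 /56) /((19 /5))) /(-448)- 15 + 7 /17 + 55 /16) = -8609888 /1491018309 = -0.01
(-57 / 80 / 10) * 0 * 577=0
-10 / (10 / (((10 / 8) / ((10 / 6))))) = -3 / 4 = -0.75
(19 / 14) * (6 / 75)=19 / 175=0.11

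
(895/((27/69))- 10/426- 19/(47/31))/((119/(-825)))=-18786643975/1191309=-15769.75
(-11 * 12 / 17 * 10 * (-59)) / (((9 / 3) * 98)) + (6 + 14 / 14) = 18811 / 833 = 22.58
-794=-794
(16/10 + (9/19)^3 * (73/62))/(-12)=-3668149/25515480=-0.14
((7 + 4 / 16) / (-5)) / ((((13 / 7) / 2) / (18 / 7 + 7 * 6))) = -348 / 5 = -69.60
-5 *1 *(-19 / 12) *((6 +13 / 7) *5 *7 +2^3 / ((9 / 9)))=26885 / 12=2240.42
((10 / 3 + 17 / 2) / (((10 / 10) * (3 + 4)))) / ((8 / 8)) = 71 / 42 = 1.69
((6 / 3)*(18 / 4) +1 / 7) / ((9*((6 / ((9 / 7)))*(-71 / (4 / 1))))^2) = 256 / 15561567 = 0.00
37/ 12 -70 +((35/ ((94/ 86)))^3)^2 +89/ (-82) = 1078032427.08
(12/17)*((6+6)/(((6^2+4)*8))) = 9/340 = 0.03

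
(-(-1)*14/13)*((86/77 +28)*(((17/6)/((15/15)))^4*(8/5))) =187254082/57915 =3233.26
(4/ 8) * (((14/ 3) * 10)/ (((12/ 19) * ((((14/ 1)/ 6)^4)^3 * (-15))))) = -373977/ 3954653486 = -0.00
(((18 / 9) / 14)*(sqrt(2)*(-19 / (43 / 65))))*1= -5.80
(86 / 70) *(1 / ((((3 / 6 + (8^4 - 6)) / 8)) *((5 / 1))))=688 / 1431675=0.00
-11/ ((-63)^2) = -11/ 3969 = -0.00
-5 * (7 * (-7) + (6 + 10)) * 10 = 1650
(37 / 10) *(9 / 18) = 37 / 20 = 1.85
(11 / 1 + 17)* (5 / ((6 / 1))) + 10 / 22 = 785 / 33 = 23.79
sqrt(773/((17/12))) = 2 * sqrt(39423)/17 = 23.36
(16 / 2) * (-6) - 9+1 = -56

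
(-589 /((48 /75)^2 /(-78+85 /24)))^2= 11464030035.35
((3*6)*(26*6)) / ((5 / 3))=1684.80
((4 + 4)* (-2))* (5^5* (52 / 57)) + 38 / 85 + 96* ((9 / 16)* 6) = -219428054 / 4845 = -45289.59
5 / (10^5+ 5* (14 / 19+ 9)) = 19 / 380185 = 0.00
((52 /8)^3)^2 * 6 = 14480427 /32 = 452513.34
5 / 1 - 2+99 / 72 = 35 / 8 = 4.38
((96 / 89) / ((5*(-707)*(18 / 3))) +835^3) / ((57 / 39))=2381125047835417 / 5977685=398335651.32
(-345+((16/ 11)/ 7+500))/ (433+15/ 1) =11951/ 34496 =0.35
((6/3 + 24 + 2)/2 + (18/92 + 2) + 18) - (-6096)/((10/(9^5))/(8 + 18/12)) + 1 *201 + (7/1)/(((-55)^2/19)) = 47584402482113/139150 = 341964804.04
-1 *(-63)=63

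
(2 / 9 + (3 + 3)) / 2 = 28 / 9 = 3.11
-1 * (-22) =22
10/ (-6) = -5/ 3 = -1.67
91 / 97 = 0.94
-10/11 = -0.91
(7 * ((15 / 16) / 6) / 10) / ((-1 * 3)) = -7 / 192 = -0.04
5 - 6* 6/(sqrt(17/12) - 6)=72* sqrt(51)/415 + 4667/415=12.48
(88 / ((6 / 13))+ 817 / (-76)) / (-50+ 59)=2159 / 108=19.99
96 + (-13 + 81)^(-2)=443905 / 4624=96.00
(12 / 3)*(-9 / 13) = -2.77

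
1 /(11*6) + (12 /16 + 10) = 1421 /132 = 10.77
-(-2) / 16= 1 / 8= 0.12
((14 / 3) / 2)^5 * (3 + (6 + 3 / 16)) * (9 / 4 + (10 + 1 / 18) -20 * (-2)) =1550731469 / 46656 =33237.56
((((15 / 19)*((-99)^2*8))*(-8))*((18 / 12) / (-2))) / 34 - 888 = 10035.72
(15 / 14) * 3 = 3.21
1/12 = 0.08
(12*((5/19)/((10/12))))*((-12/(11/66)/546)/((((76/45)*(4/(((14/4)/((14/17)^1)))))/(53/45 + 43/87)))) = -500769/952679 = -0.53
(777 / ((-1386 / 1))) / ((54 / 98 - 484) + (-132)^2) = -1813 / 54785742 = -0.00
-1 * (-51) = 51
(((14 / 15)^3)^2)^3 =426878854210636742656 / 1477891880035400390625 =0.29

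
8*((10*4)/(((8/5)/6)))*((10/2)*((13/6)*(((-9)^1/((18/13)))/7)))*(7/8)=-21125/2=-10562.50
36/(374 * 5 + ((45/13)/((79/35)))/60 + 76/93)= 13753584/714744253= 0.02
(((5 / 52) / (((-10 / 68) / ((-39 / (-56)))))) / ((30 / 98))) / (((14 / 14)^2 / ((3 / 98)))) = -0.05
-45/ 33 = -15/ 11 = -1.36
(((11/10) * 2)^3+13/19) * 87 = 2341518/2375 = 985.90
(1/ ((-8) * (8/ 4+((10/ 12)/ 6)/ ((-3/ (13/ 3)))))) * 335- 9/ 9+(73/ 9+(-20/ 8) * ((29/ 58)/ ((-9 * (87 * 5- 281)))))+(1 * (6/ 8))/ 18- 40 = -687055/ 12243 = -56.12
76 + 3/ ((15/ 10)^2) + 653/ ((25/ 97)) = 195823/ 75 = 2610.97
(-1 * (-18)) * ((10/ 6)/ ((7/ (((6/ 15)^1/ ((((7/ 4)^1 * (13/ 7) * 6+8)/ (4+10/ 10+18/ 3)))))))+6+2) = 5064/ 35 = 144.69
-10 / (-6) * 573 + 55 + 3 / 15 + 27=5186 / 5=1037.20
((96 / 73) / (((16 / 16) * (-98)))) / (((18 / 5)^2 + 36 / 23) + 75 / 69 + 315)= -13800 / 339997427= -0.00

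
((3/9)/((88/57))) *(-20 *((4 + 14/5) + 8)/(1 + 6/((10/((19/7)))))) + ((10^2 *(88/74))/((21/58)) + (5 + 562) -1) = 684203699/786324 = 870.13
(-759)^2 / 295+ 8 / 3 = 1730603 / 885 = 1955.48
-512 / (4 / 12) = -1536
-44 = -44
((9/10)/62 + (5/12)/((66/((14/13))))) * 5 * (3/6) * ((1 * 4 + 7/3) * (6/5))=80788/199485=0.40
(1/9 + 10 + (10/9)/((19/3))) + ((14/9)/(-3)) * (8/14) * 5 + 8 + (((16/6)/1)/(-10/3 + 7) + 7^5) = 94940836/5643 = 16824.53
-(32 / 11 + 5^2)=-307 / 11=-27.91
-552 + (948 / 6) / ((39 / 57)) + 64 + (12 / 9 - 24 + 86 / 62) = -336533 / 1209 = -278.36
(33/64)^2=1089/4096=0.27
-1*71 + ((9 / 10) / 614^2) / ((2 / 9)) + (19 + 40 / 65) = -5036665507 / 98018960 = -51.38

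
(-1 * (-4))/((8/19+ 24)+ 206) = 38/2189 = 0.02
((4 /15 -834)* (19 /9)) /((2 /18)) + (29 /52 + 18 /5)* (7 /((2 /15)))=-24371341 /1560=-15622.65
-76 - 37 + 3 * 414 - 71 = 1058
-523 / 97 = -5.39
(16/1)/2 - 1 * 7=1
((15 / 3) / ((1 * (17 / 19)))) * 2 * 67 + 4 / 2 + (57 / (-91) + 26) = 1200777 / 1547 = 776.20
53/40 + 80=3253/40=81.32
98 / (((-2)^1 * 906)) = -49 / 906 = -0.05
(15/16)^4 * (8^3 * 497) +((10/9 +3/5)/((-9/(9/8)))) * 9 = 125801893/640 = 196565.46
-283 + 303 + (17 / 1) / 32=657 / 32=20.53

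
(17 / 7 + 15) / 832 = 0.02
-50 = -50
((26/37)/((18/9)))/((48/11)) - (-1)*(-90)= -159697/1776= -89.92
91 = 91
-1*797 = -797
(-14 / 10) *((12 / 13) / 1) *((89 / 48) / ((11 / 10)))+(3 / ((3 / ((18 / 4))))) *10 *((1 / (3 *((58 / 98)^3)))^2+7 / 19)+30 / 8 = 134.50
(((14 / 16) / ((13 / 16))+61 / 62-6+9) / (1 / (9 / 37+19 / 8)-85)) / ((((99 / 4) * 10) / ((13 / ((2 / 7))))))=-142765 / 12984642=-0.01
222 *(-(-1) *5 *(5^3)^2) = 17343750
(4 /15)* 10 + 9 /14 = 139 /42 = 3.31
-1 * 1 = -1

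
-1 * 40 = -40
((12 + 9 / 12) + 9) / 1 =87 / 4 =21.75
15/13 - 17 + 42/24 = -733/52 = -14.10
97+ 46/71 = 6933/71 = 97.65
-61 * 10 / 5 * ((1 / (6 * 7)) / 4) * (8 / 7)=-122 / 147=-0.83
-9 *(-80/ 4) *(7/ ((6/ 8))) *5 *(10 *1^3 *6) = 504000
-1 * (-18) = 18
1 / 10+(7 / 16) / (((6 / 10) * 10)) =83 / 480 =0.17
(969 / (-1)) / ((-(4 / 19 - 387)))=-18411 / 7349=-2.51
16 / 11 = 1.45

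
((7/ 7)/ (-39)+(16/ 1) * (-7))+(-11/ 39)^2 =-170270/ 1521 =-111.95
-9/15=-3/5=-0.60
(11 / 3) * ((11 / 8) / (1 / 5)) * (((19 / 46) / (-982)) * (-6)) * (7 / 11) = 7315 / 180688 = 0.04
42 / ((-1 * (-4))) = 21 / 2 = 10.50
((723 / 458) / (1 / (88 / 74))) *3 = 47718 / 8473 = 5.63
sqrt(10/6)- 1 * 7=-7+ sqrt(15)/3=-5.71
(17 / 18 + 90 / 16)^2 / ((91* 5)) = 223729 / 2358720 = 0.09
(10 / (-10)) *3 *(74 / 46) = -111 / 23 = -4.83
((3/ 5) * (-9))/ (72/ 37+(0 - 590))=999/ 108790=0.01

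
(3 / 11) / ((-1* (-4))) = 3 / 44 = 0.07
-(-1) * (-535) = -535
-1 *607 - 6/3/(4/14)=-614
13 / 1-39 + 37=11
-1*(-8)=8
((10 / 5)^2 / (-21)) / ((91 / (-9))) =12 / 637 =0.02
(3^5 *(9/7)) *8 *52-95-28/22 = 10000299/77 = 129874.01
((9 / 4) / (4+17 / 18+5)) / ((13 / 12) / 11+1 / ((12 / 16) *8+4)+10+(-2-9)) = -26730 / 94691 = -0.28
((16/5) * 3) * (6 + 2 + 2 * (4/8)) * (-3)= -1296/5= -259.20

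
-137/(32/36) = -154.12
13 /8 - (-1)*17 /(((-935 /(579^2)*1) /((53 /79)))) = -4087.62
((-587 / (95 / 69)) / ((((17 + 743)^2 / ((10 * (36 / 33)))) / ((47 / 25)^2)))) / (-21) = 89471127 / 66017875000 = 0.00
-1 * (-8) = 8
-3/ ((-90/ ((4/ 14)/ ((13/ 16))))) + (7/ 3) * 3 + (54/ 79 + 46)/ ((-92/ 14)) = -228913/ 2480205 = -0.09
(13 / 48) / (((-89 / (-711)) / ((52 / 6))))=13351 / 712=18.75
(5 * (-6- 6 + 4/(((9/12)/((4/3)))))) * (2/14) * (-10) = 2200/63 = 34.92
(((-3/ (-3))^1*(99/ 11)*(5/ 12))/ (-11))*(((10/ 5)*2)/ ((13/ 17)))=-255/ 143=-1.78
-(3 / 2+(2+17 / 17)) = -9 / 2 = -4.50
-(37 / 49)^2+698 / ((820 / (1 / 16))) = -8142691 / 15750560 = -0.52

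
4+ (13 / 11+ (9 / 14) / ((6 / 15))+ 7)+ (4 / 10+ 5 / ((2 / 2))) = 29551 / 1540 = 19.19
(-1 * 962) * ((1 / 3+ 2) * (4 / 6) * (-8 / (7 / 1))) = 15392 / 9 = 1710.22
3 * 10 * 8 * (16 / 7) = 3840 / 7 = 548.57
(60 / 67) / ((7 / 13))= 780 / 469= 1.66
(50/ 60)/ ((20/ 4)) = 1/ 6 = 0.17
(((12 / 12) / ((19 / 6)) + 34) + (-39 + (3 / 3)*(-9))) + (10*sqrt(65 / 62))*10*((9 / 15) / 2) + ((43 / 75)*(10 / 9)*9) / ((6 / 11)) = 27.54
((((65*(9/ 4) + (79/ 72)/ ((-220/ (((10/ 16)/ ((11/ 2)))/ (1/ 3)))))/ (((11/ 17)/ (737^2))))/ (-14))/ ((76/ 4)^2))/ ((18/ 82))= -21261299437073/ 192132864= -110659.36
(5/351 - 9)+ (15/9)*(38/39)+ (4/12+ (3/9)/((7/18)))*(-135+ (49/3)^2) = 13606/91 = 149.52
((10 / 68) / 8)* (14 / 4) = 35 / 544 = 0.06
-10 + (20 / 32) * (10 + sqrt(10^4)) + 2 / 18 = 58.86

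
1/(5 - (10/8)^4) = 256/655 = 0.39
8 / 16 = 1 / 2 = 0.50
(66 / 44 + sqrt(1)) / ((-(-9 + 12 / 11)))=0.32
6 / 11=0.55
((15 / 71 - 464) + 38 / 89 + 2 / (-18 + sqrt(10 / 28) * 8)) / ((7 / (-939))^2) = -1360887990522498 / 163175537 - 1763442 * sqrt(70) / 25823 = -8340595.94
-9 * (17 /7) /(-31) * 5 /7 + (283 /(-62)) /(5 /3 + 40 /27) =-244359 /258230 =-0.95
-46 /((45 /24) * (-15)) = 1.64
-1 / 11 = -0.09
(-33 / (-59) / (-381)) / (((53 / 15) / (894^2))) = -131873940 / 397129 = -332.07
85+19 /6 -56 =193 /6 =32.17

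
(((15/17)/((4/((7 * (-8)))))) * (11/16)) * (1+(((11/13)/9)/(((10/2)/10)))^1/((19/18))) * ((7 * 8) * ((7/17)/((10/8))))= -13175316/71383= -184.57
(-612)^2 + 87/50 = 18727287/50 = 374545.74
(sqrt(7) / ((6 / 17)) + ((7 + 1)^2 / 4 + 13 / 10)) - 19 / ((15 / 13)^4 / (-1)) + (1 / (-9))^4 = 17 * sqrt(7) / 6 + 229793633 / 8201250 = 35.52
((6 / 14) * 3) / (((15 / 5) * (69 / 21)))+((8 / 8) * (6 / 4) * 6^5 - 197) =263744 / 23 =11467.13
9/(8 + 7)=3/5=0.60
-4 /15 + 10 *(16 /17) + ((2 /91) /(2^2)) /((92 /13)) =3003871 /328440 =9.15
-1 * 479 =-479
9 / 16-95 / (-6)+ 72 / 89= 73499 / 4272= 17.20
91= 91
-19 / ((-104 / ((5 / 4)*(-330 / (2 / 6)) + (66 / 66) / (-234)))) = -687743 / 3042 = -226.08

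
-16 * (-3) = 48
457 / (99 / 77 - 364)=-3199 / 2539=-1.26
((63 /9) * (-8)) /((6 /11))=-308 /3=-102.67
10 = 10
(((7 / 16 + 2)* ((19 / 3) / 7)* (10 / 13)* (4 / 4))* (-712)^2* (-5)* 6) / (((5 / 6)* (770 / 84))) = -260062272 / 77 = -3377432.10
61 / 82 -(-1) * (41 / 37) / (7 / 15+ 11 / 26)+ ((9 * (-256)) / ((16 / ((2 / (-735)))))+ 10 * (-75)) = -192837445937 / 257935510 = -747.62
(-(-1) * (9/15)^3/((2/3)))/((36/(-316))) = -2.84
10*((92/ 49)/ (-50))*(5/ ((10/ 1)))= -46/ 245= -0.19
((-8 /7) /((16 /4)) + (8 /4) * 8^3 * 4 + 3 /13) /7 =372731 /637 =585.14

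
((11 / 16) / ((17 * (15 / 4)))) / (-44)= -1 / 4080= -0.00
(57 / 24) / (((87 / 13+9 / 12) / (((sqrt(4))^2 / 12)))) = 247 / 2322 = 0.11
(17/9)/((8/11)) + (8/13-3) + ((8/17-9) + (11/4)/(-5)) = -705443/79560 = -8.87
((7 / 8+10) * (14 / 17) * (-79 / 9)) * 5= -80185 / 204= -393.06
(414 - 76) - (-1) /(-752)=338.00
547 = 547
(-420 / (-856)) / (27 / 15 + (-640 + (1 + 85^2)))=525 / 7048946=0.00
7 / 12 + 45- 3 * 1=511 / 12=42.58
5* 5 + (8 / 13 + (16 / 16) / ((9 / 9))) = 346 / 13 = 26.62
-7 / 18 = -0.39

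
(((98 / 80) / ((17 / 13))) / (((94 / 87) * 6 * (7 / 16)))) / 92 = 2639 / 735080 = 0.00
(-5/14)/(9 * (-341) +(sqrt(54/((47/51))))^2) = 235/1980846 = 0.00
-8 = -8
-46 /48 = -23 /24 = -0.96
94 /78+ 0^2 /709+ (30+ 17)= 1880 /39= 48.21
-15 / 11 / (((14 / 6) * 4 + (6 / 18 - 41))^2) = -135 / 97196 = -0.00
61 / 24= 2.54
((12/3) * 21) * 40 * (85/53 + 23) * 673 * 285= 840382099200/53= 15856266022.64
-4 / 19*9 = -36 / 19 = -1.89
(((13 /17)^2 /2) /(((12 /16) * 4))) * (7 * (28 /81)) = 16562 /70227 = 0.24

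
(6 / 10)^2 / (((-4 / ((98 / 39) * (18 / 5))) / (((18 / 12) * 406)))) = -805707 / 1625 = -495.82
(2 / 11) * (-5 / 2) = -5 / 11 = -0.45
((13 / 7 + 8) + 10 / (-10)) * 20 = 177.14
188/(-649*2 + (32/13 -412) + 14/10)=-12220/110899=-0.11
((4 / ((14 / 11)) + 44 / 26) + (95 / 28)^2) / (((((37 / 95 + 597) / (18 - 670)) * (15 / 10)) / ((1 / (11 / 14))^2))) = -19.27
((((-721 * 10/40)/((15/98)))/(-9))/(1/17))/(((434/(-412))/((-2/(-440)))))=-8837297/920700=-9.60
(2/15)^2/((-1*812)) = -1/45675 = -0.00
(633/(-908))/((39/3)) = -633/11804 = -0.05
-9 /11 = -0.82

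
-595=-595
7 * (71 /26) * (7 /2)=3479 /52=66.90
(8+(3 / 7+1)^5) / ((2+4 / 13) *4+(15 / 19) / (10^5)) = 386070880000 / 255466618491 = 1.51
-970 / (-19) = 970 / 19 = 51.05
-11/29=-0.38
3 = 3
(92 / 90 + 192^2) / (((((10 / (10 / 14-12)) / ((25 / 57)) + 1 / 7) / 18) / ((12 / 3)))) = -7339088624 / 5191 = -1413810.18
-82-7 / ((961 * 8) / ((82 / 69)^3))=-25887648665 / 315697149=-82.00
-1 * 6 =-6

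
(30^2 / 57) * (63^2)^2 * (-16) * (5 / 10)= -37807106400 / 19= -1989847705.26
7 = 7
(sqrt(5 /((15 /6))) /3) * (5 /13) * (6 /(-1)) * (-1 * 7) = 70 * sqrt(2) /13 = 7.61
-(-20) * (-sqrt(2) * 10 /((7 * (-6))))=100 * sqrt(2) /21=6.73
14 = 14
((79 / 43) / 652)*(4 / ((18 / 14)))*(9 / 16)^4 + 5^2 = 11483948737 / 459341824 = 25.00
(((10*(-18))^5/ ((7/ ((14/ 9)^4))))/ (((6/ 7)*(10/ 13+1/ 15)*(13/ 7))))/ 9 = -2151296000000/ 163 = -13198134969.33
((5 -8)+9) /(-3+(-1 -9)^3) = -6 /1003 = -0.01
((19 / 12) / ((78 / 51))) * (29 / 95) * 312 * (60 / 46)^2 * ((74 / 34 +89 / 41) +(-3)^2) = 48561660 / 21689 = 2239.00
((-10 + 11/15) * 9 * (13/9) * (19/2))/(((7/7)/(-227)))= 7793591/30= 259786.37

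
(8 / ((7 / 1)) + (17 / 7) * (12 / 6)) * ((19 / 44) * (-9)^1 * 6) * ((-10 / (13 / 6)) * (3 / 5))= 55404 / 143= 387.44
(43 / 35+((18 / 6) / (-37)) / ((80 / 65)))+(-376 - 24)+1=-8243189 / 20720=-397.84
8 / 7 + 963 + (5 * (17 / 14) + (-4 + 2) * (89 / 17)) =228419 / 238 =959.74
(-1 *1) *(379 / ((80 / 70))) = -331.62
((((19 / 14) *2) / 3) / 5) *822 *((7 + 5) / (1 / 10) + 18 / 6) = 640338 / 35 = 18295.37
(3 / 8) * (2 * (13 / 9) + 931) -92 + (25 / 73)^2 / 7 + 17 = 246401315 / 895272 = 275.23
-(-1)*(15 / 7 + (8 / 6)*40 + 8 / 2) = 1249 / 21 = 59.48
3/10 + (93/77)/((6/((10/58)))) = 3737/11165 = 0.33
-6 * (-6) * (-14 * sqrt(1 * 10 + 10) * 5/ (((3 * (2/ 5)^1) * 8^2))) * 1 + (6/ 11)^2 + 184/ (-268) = -525 * sqrt(5)/ 8 - 3154/ 8107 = -147.13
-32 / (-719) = 32 / 719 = 0.04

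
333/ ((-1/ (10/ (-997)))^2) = 33300/ 994009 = 0.03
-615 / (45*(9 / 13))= -533 / 27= -19.74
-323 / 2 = -161.50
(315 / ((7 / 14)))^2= 396900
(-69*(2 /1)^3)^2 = 304704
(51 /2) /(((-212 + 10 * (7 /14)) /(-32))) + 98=7034 /69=101.94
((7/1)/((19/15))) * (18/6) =315/19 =16.58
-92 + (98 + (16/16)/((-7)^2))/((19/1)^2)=-1622585/17689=-91.73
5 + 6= 11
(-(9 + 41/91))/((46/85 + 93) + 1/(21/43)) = -109650/1109069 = -0.10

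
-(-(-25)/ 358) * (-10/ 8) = 125/ 1432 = 0.09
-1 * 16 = -16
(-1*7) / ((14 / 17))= -17 / 2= -8.50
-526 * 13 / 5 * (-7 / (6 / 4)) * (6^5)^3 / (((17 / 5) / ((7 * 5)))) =525137071006679040 / 17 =30890415941569355.29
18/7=2.57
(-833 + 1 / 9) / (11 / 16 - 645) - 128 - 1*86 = -19735198 / 92781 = -212.71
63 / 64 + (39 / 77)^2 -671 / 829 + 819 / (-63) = -3953660229 / 314569024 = -12.57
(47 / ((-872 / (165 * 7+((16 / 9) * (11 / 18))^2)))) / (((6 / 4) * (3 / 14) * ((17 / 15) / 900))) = -623923742750 / 4052511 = -153959.79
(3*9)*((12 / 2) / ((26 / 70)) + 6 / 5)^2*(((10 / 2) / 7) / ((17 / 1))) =34354368 / 100555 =341.65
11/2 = 5.50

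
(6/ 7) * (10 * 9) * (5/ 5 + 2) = 1620/ 7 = 231.43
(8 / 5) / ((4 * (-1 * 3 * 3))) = -2 / 45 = -0.04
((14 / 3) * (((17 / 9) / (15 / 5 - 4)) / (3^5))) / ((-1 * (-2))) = -119 / 6561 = -0.02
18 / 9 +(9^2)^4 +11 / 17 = 731794302 / 17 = 43046723.65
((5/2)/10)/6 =1/24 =0.04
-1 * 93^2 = -8649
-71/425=-0.17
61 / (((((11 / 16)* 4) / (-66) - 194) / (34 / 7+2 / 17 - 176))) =29795328 / 554183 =53.76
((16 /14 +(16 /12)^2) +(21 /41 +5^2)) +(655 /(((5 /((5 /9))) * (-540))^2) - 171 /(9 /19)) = -332.57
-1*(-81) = 81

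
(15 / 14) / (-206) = -0.01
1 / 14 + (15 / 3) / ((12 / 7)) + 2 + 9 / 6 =545 / 84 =6.49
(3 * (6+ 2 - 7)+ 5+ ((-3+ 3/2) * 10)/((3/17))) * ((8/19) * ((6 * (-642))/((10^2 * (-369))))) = -65912/19475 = -3.38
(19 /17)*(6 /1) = 114 /17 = 6.71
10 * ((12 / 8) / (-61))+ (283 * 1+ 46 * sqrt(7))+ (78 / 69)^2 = 46 * sqrt(7)+ 9165428 / 32269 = 405.74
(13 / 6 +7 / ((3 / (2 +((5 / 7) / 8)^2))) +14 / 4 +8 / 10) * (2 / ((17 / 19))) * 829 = 1180395691 / 57120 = 20665.19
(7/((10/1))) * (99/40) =693/400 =1.73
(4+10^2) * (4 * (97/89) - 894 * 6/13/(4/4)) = -3778816/89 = -42458.61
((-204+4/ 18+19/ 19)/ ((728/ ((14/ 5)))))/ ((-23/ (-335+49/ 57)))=-3475895/ 306774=-11.33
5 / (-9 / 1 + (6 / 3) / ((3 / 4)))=-15 / 19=-0.79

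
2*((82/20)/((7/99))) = 4059/35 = 115.97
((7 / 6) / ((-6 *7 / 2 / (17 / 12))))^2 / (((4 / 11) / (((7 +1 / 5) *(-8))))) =-3179 / 3240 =-0.98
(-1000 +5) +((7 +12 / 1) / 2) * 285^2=1541285 / 2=770642.50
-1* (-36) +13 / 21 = 769 / 21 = 36.62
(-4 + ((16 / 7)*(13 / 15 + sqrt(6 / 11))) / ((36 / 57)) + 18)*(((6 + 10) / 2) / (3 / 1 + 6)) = 608*sqrt(66) / 2079 + 43184 / 2835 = 17.61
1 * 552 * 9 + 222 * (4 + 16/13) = 79680/13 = 6129.23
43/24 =1.79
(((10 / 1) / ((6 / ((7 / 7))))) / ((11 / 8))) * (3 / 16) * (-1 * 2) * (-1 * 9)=45 / 11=4.09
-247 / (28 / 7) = -247 / 4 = -61.75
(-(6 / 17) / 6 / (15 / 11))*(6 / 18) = -11 / 765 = -0.01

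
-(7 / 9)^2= -49 / 81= -0.60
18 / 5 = 3.60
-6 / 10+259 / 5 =256 / 5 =51.20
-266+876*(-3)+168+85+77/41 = -108204/41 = -2639.12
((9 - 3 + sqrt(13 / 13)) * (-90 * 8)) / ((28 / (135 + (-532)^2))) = -50968620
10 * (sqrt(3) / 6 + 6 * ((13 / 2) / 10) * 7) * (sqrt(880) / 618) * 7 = 92.70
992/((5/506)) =501952/5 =100390.40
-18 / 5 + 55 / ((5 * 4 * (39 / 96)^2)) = 11038 / 845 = 13.06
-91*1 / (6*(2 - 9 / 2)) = 91 / 15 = 6.07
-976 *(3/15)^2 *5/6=-488/15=-32.53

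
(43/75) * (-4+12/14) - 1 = -1471/525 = -2.80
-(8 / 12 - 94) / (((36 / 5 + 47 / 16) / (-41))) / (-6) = 459200 / 7299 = 62.91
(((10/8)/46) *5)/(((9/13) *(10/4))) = 65/828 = 0.08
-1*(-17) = 17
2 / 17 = 0.12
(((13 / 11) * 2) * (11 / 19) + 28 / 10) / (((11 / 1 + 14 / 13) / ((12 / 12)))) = 5148 / 14915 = 0.35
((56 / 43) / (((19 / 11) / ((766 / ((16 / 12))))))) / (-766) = -462 / 817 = -0.57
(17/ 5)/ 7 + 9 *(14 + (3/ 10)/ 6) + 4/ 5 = 17883/ 140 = 127.74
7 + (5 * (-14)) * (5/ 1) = -343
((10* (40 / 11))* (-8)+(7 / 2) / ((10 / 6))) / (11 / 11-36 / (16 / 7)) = 63538 / 3245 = 19.58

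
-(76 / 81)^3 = -438976 / 531441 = -0.83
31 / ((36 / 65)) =2015 / 36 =55.97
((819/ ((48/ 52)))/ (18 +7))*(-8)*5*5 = -7098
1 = 1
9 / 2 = 4.50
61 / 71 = 0.86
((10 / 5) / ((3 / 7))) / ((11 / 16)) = 224 / 33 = 6.79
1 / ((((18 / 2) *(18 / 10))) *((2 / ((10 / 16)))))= 25 / 1296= 0.02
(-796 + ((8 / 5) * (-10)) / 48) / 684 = -2389 / 2052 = -1.16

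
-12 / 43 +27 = 26.72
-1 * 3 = -3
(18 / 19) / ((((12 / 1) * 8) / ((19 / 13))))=3 / 208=0.01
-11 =-11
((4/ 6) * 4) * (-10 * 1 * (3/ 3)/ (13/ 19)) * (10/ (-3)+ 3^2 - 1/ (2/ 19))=17480/ 117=149.40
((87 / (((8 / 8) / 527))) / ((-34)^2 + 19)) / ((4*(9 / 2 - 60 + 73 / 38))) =-871131 / 4784600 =-0.18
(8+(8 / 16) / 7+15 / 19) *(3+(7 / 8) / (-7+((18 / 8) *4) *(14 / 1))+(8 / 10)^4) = 684569437 / 22610000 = 30.28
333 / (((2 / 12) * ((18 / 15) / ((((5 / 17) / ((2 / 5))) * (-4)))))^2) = 72015.57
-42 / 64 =-21 / 32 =-0.66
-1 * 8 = -8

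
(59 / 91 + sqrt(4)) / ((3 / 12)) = 964 / 91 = 10.59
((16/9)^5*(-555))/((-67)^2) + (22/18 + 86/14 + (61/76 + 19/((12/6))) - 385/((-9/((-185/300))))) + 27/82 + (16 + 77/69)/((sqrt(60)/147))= -5096658947146/481810650111 + 57869*sqrt(15)/690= 314.24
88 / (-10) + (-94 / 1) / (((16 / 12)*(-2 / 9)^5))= 41626729 / 320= 130083.53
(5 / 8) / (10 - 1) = 5 / 72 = 0.07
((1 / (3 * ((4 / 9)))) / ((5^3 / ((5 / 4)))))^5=243 / 10240000000000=0.00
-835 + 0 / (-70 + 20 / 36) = -835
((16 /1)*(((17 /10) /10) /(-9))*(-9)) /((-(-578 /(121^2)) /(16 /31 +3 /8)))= 190333 /3100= 61.40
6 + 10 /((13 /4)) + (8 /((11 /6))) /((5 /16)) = 16474 /715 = 23.04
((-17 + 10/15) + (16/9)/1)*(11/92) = -1441/828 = -1.74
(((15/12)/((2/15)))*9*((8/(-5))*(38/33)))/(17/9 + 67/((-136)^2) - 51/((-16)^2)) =-1138613760/12402379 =-91.81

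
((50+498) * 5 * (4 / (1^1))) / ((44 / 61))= 15194.55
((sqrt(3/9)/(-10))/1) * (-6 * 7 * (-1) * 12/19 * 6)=-504 * sqrt(3)/95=-9.19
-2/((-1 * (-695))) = -2/695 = -0.00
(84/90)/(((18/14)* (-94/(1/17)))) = -49/107865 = -0.00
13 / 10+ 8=93 / 10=9.30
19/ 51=0.37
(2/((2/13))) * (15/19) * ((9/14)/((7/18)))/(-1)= -15795/931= -16.97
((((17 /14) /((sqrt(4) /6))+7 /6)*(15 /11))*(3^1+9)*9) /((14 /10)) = 272700 /539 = 505.94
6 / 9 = 2 / 3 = 0.67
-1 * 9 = -9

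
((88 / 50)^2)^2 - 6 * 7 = -32.40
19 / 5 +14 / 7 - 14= -41 / 5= -8.20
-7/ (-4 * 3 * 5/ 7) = 49/ 60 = 0.82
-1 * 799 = -799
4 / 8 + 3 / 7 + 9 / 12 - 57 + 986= 26059 / 28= 930.68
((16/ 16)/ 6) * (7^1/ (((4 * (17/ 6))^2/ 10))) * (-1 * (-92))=2415/ 289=8.36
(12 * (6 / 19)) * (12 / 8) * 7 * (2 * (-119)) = -179928 / 19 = -9469.89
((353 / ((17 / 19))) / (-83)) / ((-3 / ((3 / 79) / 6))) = 6707 / 668814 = 0.01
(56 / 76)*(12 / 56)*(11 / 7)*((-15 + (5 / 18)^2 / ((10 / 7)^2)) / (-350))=0.01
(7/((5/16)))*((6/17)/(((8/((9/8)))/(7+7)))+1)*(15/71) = 9681/1207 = 8.02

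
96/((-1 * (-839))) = 96/839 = 0.11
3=3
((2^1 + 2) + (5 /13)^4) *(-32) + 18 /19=-69326254 /542659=-127.75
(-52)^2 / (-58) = -1352 / 29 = -46.62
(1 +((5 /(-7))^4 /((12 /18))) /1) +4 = 25885 /4802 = 5.39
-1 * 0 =0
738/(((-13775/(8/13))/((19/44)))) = -0.01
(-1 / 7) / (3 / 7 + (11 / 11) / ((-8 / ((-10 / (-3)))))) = -12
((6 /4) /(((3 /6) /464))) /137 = 1392 /137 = 10.16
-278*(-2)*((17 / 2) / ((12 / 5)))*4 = 23630 / 3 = 7876.67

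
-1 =-1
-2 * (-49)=98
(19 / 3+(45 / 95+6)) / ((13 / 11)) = 8030 / 741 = 10.84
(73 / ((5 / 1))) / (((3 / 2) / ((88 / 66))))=584 / 45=12.98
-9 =-9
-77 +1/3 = -230/3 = -76.67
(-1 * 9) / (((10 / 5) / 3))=-27 / 2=-13.50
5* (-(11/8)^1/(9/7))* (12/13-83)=410795/936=438.88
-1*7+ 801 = 794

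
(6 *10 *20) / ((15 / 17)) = 1360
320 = 320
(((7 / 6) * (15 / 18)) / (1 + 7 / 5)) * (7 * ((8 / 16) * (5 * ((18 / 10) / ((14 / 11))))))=1925 / 192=10.03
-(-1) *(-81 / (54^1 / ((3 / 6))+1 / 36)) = -2916 / 3889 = -0.75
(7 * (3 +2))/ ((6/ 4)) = 70/ 3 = 23.33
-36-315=-351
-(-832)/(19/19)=832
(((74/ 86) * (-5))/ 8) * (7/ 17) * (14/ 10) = -0.31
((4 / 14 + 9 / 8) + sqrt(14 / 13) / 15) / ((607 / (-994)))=-5609 / 2428-994 * sqrt(182) / 118365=-2.42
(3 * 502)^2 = 2268036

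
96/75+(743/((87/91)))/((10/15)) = 1692181/1450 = 1167.02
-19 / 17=-1.12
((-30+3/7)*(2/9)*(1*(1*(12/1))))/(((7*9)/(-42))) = 368/7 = 52.57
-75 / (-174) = 25 / 58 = 0.43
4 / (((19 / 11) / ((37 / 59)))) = 1628 / 1121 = 1.45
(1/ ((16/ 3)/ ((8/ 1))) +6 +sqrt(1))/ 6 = 17/ 12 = 1.42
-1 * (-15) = 15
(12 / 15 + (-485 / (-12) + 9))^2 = 9078169 / 3600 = 2521.71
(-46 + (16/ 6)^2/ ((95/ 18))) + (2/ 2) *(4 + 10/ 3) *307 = 628904/ 285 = 2206.68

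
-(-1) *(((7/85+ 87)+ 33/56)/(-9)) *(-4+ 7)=-417317/14280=-29.22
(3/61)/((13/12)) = 36/793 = 0.05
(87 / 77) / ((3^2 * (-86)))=-0.00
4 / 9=0.44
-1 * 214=-214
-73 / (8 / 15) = -1095 / 8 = -136.88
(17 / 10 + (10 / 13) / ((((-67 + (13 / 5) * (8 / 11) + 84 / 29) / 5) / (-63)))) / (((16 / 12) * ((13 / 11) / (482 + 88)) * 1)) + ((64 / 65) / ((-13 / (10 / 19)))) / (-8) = 2579365354207 / 1274497276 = 2023.83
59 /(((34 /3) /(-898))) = -79473 /17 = -4674.88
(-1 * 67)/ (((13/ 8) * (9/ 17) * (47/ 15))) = -45560/ 1833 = -24.86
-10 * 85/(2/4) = -1700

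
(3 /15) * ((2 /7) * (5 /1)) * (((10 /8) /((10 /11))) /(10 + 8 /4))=11 /336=0.03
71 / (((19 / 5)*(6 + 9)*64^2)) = 71 / 233472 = 0.00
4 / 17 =0.24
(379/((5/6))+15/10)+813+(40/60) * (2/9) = 342751/270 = 1269.45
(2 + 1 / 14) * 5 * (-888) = -64380 / 7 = -9197.14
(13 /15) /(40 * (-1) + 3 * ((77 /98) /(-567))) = -11466 /529255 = -0.02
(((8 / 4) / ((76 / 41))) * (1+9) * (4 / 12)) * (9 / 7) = 615 / 133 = 4.62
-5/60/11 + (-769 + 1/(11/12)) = -767.92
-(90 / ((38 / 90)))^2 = -16402500 / 361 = -45436.29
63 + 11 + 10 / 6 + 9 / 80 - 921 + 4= -201893 / 240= -841.22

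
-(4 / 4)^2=-1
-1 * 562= -562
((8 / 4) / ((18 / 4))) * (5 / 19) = 20 / 171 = 0.12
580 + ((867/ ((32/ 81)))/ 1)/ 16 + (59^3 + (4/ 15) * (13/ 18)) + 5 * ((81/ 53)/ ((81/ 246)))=755090159561/ 3663360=206119.56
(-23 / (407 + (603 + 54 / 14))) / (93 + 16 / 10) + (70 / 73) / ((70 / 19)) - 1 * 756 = -185195826654 / 245052313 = -755.74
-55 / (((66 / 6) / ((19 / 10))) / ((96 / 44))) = -228 / 11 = -20.73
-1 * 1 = -1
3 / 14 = 0.21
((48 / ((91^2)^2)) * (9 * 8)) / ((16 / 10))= 2160 / 68574961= 0.00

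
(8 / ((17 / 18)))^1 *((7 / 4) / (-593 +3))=-126 / 5015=-0.03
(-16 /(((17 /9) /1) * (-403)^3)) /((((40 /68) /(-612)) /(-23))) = 1013472 /327254135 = 0.00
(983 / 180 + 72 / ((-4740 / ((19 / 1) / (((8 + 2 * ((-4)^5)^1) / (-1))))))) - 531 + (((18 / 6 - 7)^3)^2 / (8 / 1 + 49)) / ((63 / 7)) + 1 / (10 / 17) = -8885067163 / 17223975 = -515.85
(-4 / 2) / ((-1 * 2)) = 1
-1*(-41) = 41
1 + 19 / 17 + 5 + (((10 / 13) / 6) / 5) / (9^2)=382256 / 53703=7.12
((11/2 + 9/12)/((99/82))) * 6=1025/33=31.06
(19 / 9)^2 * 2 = 722 / 81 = 8.91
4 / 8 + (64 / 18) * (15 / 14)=4.31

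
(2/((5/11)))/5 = 22/25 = 0.88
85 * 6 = 510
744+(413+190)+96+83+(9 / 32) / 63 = 1526.00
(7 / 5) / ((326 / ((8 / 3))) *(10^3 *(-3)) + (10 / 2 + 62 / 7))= -0.00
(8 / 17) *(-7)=-56 / 17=-3.29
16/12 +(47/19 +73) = 4378/57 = 76.81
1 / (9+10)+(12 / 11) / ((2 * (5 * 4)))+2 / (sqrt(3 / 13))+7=2 * sqrt(39) / 3+14797 / 2090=11.24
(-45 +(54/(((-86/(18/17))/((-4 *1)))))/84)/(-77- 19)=76701/163744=0.47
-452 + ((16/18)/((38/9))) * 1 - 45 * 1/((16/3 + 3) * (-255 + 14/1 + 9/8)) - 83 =-5131089/9595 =-534.77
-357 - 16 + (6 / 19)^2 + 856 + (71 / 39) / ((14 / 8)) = 47713451 / 98553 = 484.14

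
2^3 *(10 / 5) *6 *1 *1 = 96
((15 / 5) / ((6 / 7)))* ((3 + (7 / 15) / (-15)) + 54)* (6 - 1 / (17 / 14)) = 232232 / 225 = 1032.14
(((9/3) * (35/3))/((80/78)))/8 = 273/64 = 4.27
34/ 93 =0.37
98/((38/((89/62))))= 4361/1178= 3.70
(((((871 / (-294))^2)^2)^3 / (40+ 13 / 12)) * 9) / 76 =190641681573470793705176441607975841 / 144678741052739470858290335993856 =1317.69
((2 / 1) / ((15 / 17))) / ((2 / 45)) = 51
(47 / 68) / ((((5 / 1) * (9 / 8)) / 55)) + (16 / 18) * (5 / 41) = 4786 / 697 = 6.87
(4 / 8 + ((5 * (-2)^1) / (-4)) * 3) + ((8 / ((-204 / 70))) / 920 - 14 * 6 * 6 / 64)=1145 / 9384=0.12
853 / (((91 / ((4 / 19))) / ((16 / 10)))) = 27296 / 8645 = 3.16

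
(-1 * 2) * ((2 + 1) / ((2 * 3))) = -1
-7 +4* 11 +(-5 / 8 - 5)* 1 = 251 / 8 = 31.38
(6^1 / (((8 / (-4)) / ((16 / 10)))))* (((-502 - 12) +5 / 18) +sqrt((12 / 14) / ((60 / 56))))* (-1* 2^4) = -591808 / 15 +768* sqrt(5) / 25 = -39385.17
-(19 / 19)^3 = -1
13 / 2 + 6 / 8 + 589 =2385 / 4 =596.25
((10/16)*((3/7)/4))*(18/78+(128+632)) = 148245/2912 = 50.91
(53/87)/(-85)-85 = -628628/7395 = -85.01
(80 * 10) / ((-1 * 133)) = -800 / 133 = -6.02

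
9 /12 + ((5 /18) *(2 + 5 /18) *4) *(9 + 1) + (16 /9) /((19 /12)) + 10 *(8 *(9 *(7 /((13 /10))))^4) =77580187111883569 /175821516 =441243989.23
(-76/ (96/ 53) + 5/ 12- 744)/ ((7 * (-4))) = 18853/ 672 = 28.06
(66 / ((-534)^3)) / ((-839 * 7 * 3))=11 / 447150557196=0.00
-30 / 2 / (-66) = 5 / 22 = 0.23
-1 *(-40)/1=40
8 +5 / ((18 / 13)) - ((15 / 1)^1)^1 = -61 / 18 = -3.39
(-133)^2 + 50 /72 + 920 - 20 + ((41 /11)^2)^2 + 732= 10285728817 /527076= 19514.70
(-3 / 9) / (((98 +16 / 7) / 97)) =-679 / 2106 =-0.32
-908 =-908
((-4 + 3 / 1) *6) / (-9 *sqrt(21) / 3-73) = 219 / 2570-9 *sqrt(21) / 2570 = 0.07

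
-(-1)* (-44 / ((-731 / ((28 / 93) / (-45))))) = -1232 / 3059235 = -0.00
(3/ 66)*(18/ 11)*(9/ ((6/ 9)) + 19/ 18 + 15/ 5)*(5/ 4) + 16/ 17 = 10587/ 4114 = 2.57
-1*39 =-39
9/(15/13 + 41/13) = 117/56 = 2.09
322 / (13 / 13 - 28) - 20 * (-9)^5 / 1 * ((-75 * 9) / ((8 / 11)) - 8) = -59699425379 / 54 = -1105544914.43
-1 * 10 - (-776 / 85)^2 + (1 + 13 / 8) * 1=-5243683 / 57800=-90.72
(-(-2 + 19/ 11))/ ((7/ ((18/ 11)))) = 54/ 847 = 0.06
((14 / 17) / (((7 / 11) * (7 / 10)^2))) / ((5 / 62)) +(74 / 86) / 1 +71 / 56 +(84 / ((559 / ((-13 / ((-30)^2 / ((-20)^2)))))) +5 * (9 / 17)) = 31511777 / 859656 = 36.66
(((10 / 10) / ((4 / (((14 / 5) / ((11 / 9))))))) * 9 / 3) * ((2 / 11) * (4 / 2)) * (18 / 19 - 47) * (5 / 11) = -330750 / 25289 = -13.08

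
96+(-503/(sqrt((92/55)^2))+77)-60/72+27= -28025/276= -101.54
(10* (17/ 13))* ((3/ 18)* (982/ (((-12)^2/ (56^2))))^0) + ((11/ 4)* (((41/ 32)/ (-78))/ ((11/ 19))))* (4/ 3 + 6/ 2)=55153/ 29952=1.84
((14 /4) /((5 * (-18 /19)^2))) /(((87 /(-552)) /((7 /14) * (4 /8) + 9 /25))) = -3545381 /1174500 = -3.02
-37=-37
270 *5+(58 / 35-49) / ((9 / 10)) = 1297.40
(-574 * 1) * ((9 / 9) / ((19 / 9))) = -5166 / 19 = -271.89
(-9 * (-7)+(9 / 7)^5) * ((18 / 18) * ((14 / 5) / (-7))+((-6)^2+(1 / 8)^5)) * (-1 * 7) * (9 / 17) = -5868294357609 / 668745728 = -8775.08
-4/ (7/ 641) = -2564/ 7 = -366.29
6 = 6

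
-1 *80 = -80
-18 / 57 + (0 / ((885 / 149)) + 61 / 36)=943 / 684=1.38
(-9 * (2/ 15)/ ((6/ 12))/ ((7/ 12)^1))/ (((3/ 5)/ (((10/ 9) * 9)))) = -68.57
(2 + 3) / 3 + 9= 10.67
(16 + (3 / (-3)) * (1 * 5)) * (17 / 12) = 15.58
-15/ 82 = -0.18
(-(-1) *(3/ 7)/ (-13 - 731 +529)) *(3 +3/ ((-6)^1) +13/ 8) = -99/ 12040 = -0.01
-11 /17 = -0.65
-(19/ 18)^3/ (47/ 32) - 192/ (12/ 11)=-6057724/ 34263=-176.80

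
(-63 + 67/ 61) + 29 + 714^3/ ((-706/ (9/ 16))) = -24981945741/ 86132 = -290042.56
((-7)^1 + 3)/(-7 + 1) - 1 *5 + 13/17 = -182/51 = -3.57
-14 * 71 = -994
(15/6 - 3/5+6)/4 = 79/40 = 1.98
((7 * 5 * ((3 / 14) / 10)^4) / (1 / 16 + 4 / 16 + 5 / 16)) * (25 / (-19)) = -81 / 5213600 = -0.00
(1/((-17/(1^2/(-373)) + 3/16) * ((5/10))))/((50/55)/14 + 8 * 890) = 0.00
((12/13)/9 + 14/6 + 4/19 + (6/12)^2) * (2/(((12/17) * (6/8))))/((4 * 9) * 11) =0.03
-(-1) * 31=31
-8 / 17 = -0.47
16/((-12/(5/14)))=-10/21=-0.48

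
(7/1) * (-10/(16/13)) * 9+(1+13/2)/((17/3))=-69435/136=-510.55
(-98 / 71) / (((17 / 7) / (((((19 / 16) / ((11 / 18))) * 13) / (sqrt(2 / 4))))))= -762489 * sqrt(2) / 53108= -20.30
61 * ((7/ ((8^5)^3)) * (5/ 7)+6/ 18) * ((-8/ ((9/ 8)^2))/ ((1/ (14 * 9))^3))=-2208487851644837343/ 8589934592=-257101824.00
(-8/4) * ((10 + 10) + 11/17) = -702/17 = -41.29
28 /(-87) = -0.32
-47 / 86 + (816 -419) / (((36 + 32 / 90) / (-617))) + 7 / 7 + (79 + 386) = -441232593 / 70348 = -6272.14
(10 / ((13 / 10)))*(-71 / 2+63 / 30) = -3340 / 13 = -256.92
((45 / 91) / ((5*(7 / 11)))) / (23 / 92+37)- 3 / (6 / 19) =-1802555 / 189826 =-9.50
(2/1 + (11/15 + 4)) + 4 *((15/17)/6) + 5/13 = 25546/3315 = 7.71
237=237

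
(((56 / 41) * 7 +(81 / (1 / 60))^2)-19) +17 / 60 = 23619590.84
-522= -522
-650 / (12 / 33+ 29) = -7150 / 323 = -22.14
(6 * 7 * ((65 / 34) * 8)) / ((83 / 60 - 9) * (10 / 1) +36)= -65520 / 4097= -15.99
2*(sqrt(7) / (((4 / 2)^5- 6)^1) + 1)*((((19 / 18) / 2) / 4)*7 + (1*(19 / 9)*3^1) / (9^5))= 2618143*sqrt(7) / 36846576 + 2618143 / 1417176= 2.04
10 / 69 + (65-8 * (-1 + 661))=-359825 / 69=-5214.86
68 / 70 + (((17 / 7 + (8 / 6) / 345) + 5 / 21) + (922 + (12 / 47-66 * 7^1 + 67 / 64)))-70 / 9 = 3321002851 / 7264320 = 457.17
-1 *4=-4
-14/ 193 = -0.07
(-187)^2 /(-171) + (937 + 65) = 136373 /171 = 797.50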